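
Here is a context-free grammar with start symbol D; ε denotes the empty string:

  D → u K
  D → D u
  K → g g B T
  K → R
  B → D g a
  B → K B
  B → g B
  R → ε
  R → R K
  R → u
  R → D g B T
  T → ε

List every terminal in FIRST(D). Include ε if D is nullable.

D → u K contributes {u}.
From D → D u: add FIRST(D) = { u }.
Union: FIRST(D) = { u }.

{ u }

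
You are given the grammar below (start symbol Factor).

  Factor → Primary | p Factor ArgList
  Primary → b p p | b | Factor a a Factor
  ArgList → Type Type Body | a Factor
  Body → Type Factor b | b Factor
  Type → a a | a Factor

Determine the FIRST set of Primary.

{ b, p }

Primary → b p p contributes {b}.
Primary → b contributes {b}.
From Primary → Factor a a Factor: add FIRST(Factor) = { b, p }.
Union: FIRST(Primary) = { b, p }.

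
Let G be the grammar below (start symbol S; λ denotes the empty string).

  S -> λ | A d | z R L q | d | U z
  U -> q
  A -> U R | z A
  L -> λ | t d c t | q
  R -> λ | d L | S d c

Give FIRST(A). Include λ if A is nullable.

From A -> U R: add FIRST(U) = { q }.
A -> z A contributes {z}.
Union: FIRST(A) = { q, z }.

{ q, z }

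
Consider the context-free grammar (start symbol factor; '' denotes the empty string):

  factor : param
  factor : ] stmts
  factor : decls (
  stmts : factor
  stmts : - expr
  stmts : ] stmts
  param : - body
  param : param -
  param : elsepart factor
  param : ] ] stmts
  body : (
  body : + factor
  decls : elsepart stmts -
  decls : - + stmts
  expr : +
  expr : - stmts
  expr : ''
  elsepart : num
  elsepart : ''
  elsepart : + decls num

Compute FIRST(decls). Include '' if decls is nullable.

{ +, -, ], num }

From decls : elsepart stmts -: elsepart nullable, take FIRST(elsepart) ∪ FIRST(stmts) = { +, -, ], num }.
decls : - + stmts contributes {-}.
Union: FIRST(decls) = { +, -, ], num }.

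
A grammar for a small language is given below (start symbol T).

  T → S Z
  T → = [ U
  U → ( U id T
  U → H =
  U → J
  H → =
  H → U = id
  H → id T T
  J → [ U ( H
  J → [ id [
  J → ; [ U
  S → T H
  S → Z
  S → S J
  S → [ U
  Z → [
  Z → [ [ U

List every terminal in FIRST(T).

From T → S Z: add FIRST(S) = { =, [ }.
T → = [ U contributes {=}.
Union: FIRST(T) = { =, [ }.

{ =, [ }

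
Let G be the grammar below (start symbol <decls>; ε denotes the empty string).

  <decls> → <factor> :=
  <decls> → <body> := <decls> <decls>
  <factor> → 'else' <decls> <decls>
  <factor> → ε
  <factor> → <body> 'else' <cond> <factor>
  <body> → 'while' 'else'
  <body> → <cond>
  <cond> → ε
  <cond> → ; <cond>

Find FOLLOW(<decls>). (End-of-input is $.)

<decls> is the start symbol, so $ ∈ FOLLOW(<decls>).
In <decls> → <body> := <decls> <decls>: add FIRST(<decls>) = { 'else', 'while', :=, ; }.
In <decls> → <body> := <decls> <decls>: <decls> is at the end, add FOLLOW(<decls>) = { $, 'else', 'while', :=, ; }.
In <factor> → 'else' <decls> <decls>: add FIRST(<decls>) = { 'else', 'while', :=, ; }.
In <factor> → 'else' <decls> <decls>: <decls> is at the end, add FOLLOW(<factor>) = { := }.
Union: FOLLOW(<decls>) = { $, 'else', 'while', :=, ; }.

{ $, 'else', 'while', :=, ; }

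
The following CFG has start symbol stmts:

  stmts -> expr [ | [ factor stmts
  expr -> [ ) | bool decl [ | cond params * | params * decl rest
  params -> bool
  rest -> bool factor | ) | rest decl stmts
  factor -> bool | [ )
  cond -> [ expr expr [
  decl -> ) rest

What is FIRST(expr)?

{ [, bool }

expr -> [ ) contributes {[}.
expr -> bool decl [ contributes {bool}.
From expr -> cond params *: add FIRST(cond) = { [ }.
From expr -> params * decl rest: add FIRST(params) = { bool }.
Union: FIRST(expr) = { [, bool }.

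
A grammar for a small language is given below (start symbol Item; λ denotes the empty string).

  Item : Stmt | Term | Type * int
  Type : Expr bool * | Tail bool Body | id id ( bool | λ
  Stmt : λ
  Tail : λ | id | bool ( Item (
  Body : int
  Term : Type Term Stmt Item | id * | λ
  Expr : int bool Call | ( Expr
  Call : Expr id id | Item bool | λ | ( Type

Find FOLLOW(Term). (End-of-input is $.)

{ $, (, *, bool, id, int }

In Item : Term: Term is at the end, add FOLLOW(Item) = { $, (, *, bool, id, int }.
In Term : Type Term Stmt Item: add FIRST(Stmt Item)\{λ} = { (, *, bool, id, int }.
  Since Stmt Item is nullable, also add FOLLOW(Term) = { $, (, *, bool, id, int }.
Union: FOLLOW(Term) = { $, (, *, bool, id, int }.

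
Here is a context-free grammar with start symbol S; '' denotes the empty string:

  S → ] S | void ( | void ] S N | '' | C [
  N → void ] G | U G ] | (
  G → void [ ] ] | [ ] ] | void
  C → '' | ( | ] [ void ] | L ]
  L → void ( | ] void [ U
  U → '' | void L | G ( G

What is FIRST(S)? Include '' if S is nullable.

S → ] S contributes {]}.
S → void ( contributes {void}.
S → void ] S N contributes {void}.
S → '' contributes ''.
From S → C [: C nullable, take FIRST(C) ∪ {[} = { (, [, ], void }.
Union: FIRST(S) = { (, [, ], void, '' }.

{ (, [, ], void, '' }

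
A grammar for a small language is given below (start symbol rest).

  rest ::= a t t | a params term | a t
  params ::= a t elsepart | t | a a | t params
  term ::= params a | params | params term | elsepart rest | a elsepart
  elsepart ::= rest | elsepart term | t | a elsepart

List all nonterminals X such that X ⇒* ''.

{ } (none)

No nonterminal has an empty production or an RHS whose symbols are all nullable.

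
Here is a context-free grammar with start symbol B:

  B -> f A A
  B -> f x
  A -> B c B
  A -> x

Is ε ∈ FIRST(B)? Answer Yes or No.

No nonterminal in this grammar is nullable.
No production of B has an RHS whose symbols are all nullable, so B is not nullable.

No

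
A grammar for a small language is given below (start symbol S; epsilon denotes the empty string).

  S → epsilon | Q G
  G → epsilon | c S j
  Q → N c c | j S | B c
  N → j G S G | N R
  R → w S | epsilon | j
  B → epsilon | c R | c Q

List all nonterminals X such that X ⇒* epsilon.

Directly nullable (have an epsilon-production): S, G, R, B.
No other nonterminal has a production whose RHS symbols are all nullable.

{ B, G, R, S }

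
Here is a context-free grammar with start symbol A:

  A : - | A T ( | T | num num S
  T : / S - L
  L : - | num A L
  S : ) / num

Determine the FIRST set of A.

A : - contributes {-}.
From A : A T (: add FIRST(A) = { -, /, num }.
From A : T: add FIRST(T) = { / }.
A : num num S contributes {num}.
Union: FIRST(A) = { -, /, num }.

{ -, /, num }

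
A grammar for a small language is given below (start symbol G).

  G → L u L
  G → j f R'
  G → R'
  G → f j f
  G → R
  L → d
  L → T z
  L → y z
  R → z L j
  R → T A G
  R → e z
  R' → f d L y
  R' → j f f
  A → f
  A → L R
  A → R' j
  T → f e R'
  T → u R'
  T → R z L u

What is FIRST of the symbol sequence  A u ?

Add FIRST(A) = { d, e, f, j, u, y, z }; A is not nullable, stop.

{ d, e, f, j, u, y, z }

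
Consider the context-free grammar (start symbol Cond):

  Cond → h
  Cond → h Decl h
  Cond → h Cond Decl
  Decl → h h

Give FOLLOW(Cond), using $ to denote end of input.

Cond is the start symbol, so $ ∈ FOLLOW(Cond).
In Cond → h Cond Decl: add FIRST(Decl) = { h }.
Union: FOLLOW(Cond) = { $, h }.

{ $, h }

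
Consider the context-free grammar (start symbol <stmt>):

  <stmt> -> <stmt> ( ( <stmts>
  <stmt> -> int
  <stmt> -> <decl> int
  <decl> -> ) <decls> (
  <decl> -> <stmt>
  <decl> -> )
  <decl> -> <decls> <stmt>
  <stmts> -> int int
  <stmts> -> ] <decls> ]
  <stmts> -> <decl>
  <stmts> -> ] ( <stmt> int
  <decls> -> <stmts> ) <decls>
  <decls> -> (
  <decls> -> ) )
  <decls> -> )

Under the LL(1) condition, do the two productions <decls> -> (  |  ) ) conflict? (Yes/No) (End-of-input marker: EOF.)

FIRST(() = { ( } and FIRST() )) = { ) }.
The FIRST sets are disjoint and neither alternative is nullable — no conflict.

No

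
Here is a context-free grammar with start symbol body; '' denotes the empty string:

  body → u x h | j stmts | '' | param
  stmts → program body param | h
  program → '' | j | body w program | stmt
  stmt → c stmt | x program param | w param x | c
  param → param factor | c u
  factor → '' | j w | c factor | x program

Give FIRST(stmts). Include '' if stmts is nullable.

From stmts → program body param: program, body nullable, take FIRST(program) ∪ FIRST(body) ∪ FIRST(param) = { c, j, u, w, x }.
stmts → h contributes {h}.
Union: FIRST(stmts) = { c, h, j, u, w, x }.

{ c, h, j, u, w, x }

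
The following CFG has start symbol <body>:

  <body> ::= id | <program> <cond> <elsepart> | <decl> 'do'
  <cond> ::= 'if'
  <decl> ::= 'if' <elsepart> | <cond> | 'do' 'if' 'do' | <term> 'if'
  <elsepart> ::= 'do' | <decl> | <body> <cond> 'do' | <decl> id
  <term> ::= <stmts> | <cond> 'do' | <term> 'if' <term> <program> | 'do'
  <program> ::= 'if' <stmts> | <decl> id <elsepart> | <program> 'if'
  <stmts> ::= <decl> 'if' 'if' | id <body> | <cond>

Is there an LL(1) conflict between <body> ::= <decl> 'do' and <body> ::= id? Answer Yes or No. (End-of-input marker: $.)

Yes

FIRST(<decl> 'do') = { 'do', 'if', id } and FIRST(id) = { id }.
Both contain id, so the two alternatives are not disjoint — LL(1) conflict.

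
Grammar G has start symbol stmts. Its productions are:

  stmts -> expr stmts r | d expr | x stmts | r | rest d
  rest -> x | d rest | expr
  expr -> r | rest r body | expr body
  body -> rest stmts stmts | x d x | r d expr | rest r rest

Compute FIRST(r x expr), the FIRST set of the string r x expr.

r is a terminal; add {r} and stop.

{ r }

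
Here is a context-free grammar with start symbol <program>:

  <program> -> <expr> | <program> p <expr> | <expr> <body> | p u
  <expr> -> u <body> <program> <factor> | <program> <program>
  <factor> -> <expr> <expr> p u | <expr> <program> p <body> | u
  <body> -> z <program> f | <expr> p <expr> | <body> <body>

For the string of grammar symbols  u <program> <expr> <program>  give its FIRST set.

{ u }

u is a terminal; add {u} and stop.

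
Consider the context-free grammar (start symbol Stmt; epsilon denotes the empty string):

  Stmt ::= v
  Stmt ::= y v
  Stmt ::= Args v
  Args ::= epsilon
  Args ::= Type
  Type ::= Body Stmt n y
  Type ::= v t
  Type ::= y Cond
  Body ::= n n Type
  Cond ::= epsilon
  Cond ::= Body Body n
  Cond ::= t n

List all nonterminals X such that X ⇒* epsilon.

{ Args, Cond }

Directly nullable (have an epsilon-production): Args, Cond.
No other nonterminal has a production whose RHS symbols are all nullable.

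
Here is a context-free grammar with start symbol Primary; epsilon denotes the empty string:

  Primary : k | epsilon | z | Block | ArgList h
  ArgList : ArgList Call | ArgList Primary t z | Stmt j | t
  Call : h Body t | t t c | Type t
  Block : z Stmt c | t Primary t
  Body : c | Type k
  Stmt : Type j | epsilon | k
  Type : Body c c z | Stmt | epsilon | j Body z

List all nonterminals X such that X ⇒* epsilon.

Directly nullable (have an epsilon-production): Primary, Stmt, Type.
No other nonterminal has a production whose RHS symbols are all nullable.

{ Primary, Stmt, Type }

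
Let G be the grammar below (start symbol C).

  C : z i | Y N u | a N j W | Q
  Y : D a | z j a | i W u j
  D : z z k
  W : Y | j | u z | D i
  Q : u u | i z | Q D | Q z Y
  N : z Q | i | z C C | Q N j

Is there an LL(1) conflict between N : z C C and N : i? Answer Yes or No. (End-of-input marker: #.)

No

FIRST(z C C) = { z } and FIRST(i) = { i }.
The FIRST sets are disjoint and neither alternative is nullable — no conflict.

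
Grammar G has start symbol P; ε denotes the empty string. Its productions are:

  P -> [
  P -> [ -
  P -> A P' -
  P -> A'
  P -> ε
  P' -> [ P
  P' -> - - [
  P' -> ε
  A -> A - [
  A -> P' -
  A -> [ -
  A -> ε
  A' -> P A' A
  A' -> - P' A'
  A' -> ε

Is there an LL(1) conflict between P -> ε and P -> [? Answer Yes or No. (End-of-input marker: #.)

Yes

FIRST(ε) = { ε } and FIRST([) = { [ }.
The first alternative is nullable and FOLLOW(P) = { #, -, [ } shares [ with FIRST of the second — conflict.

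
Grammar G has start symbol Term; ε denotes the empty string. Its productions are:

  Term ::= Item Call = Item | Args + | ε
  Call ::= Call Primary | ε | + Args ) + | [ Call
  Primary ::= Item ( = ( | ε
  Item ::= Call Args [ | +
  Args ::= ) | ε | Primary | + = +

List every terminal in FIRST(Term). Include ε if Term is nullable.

{ ), +, [, ε }

From Term ::= Item Call = Item: add FIRST(Item) = { ), +, [ }.
From Term ::= Args +: Args nullable, take FIRST(Args) ∪ {+} = { ), +, [ }.
Term ::= ε contributes ε.
Union: FIRST(Term) = { ), +, [, ε }.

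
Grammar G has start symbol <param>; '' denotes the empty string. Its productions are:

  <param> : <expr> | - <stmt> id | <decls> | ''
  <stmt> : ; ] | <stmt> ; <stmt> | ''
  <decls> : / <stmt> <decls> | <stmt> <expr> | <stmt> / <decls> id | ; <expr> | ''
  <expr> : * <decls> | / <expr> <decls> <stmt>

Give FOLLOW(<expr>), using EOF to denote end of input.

In <param> : <expr>: <expr> is at the end, add FOLLOW(<param>) = { EOF }.
In <decls> : <stmt> <expr>: <expr> is at the end, add FOLLOW(<decls>) = { EOF, *, /, ;, id }.
In <decls> : ; <expr>: <expr> is at the end, add FOLLOW(<decls>) = { EOF, *, /, ;, id }.
In <expr> : / <expr> <decls> <stmt>: add FIRST(<decls> <stmt>)\{''} = { *, /, ; }.
  Since <decls> <stmt> is nullable, also add FOLLOW(<expr>) = { EOF, *, /, ;, id }.
Union: FOLLOW(<expr>) = { EOF, *, /, ;, id }.

{ EOF, *, /, ;, id }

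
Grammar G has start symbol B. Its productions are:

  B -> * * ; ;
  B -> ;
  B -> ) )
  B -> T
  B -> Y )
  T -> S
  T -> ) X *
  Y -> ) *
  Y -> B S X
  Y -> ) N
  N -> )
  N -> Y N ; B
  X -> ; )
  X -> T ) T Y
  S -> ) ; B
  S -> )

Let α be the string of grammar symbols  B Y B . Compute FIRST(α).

Add FIRST(B) = { ), *, ; }; B is not nullable, stop.

{ ), *, ; }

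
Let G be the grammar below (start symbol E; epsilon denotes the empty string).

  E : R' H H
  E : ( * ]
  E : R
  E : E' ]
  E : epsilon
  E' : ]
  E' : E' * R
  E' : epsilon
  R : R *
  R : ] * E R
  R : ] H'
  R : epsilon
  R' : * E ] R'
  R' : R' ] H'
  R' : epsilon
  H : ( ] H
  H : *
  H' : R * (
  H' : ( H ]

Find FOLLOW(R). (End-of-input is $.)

{ $, *, ] }

In E : R: R is at the end, add FOLLOW(E) = { $, *, ] }.
In E' : E' * R: R is at the end, add FOLLOW(E') = { *, ] }.
In R : R *: add FIRST(*) = { * }.
In R : ] * E R: R is at the end, add FOLLOW(R) = { $, *, ] }.
In H' : R * (: add FIRST(* () = { * }.
Union: FOLLOW(R) = { $, *, ] }.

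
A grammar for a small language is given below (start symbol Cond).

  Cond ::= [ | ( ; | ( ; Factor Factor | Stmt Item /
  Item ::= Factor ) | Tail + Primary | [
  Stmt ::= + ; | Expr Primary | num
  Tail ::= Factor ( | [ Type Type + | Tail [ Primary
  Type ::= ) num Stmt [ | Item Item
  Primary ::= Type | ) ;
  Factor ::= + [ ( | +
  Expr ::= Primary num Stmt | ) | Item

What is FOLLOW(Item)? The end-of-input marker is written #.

{ ), +, /, [, num }

In Cond ::= Stmt Item /: add FIRST(/) = { / }.
In Type ::= Item Item: add FIRST(Item) = { +, [ }.
In Type ::= Item Item: Item is at the end, add FOLLOW(Type) = { ), +, /, [, num }.
In Expr ::= Item: Item is at the end, add FOLLOW(Expr) = { ), +, [ }.
Union: FOLLOW(Item) = { ), +, /, [, num }.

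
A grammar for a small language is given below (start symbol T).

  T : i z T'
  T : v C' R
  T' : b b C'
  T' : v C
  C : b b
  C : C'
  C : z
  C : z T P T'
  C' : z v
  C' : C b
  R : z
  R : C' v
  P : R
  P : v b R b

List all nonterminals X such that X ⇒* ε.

{ } (none)

No nonterminal has an empty production or an RHS whose symbols are all nullable.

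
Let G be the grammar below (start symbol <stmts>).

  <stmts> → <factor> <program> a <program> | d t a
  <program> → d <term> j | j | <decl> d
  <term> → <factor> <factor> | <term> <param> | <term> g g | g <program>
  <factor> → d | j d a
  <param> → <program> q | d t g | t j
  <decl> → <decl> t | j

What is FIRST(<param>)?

From <param> → <program> q: add FIRST(<program>) = { d, j }.
<param> → d t g contributes {d}.
<param> → t j contributes {t}.
Union: FIRST(<param>) = { d, j, t }.

{ d, j, t }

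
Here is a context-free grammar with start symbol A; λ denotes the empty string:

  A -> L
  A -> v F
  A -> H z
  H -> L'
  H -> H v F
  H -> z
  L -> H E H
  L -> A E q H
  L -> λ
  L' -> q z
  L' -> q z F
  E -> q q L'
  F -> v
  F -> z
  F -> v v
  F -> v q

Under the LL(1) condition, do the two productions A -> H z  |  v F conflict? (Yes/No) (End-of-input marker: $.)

No

FIRST(H z) = { q, z } and FIRST(v F) = { v }.
The FIRST sets are disjoint and neither alternative is nullable — no conflict.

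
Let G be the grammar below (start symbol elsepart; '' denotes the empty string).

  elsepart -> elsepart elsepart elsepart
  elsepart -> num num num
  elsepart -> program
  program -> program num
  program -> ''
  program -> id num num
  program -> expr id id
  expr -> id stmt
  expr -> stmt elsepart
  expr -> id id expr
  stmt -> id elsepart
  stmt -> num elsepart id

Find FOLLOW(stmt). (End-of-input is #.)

In expr -> id stmt: stmt is at the end, add FOLLOW(expr) = { id }.
In expr -> stmt elsepart: add FIRST(elsepart)\{''} = { id, num }.
  Since elsepart is nullable, also add FOLLOW(expr) = { id }.
Union: FOLLOW(stmt) = { id, num }.

{ id, num }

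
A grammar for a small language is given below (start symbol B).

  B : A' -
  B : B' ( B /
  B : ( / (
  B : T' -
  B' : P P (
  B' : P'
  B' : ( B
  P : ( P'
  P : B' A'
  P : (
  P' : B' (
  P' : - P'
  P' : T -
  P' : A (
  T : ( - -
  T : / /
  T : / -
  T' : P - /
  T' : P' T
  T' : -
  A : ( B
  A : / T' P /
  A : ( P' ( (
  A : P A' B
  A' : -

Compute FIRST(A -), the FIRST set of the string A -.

Add FIRST(A) = { (, -, / }; A is not nullable, stop.

{ (, -, / }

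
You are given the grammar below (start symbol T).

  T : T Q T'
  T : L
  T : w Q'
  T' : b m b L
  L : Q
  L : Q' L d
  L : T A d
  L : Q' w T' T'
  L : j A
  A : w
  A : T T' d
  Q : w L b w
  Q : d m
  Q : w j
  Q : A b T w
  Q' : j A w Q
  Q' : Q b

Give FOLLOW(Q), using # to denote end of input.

In T : T Q T': add FIRST(T') = { b }.
In L : Q: Q is at the end, add FOLLOW(L) = { #, b, d, j, w }.
In Q' : j A w Q: Q is at the end, add FOLLOW(Q') = { #, b, d, j, w }.
In Q' : Q b: add FIRST(b) = { b }.
Union: FOLLOW(Q) = { #, b, d, j, w }.

{ #, b, d, j, w }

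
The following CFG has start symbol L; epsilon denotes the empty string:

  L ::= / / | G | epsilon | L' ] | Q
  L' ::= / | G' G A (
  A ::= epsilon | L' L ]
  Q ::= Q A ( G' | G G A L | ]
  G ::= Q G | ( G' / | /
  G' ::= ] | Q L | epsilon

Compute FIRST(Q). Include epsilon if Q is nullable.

{ (, /, ] }

From Q ::= Q A ( G': add FIRST(Q) = { (, /, ] }.
From Q ::= G G A L: add FIRST(G) = { (, /, ] }.
Q ::= ] contributes {]}.
Union: FIRST(Q) = { (, /, ] }.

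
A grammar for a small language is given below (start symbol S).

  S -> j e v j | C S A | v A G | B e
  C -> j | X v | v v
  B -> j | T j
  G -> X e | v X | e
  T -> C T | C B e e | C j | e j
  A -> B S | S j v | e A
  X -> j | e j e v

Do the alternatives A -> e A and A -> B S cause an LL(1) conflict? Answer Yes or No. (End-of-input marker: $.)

FIRST(e A) = { e } and FIRST(B S) = { e, j, v }.
Both contain e, so the two alternatives are not disjoint — LL(1) conflict.

Yes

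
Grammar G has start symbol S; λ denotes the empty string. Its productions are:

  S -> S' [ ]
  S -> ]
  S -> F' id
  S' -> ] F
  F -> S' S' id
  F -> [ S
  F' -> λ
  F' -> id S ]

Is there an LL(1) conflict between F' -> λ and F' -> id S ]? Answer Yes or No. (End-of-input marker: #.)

Yes

FIRST(λ) = { λ } and FIRST(id S ]) = { id }.
The first alternative is nullable and FOLLOW(F') = { id } shares id with FIRST of the second — conflict.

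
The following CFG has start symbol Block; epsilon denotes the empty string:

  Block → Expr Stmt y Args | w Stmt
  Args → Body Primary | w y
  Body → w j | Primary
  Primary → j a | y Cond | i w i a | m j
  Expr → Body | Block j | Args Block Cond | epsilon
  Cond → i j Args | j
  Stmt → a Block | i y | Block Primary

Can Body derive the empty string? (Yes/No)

No

Nullable nonterminals: Expr.
No production of Body has an RHS whose symbols are all nullable, so Body is not nullable.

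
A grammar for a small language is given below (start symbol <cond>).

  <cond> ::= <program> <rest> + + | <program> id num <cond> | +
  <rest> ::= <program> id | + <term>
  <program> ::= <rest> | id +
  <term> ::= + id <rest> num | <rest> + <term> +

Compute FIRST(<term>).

<term> ::= + id <rest> num contributes {+}.
From <term> ::= <rest> + <term> +: add FIRST(<rest>) = { +, id }.
Union: FIRST(<term>) = { +, id }.

{ +, id }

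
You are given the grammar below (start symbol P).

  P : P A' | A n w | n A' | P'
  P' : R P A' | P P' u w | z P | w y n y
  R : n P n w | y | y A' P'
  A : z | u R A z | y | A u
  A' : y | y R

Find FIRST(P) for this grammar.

{ n, u, w, y, z }

From P : P A': add FIRST(P) = { n, u, w, y, z }.
From P : A n w: add FIRST(A) = { u, y, z }.
P : n A' contributes {n}.
From P : P': add FIRST(P') = { n, u, w, y, z }.
Union: FIRST(P) = { n, u, w, y, z }.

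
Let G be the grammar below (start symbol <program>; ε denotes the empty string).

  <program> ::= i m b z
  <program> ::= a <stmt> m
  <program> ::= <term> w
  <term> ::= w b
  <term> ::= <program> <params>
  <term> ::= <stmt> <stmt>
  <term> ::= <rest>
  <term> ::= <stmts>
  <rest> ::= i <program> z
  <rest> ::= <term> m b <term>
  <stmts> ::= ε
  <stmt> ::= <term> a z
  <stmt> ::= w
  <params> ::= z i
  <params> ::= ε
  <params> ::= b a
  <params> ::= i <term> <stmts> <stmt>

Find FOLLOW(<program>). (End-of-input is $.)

{ $, a, b, i, m, w, z }

<program> is the start symbol, so $ ∈ FOLLOW(<program>).
In <term> ::= <program> <params>: add FIRST(<params>)\{ε} = { b, i, z }.
  Since <params> is nullable, also add FOLLOW(<term>) = { a, i, m, w }.
In <rest> ::= i <program> z: add FIRST(z) = { z }.
Union: FOLLOW(<program>) = { $, a, b, i, m, w, z }.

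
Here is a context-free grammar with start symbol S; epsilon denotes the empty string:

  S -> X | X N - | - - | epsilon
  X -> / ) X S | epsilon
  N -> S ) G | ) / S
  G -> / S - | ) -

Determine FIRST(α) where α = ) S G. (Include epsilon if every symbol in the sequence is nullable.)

{ ) }

) is a terminal; add {)} and stop.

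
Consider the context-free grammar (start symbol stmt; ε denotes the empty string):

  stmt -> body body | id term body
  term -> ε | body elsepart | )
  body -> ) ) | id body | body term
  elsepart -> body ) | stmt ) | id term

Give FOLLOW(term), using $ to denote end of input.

In stmt -> id term body: add FIRST(body) = { ), id }.
In body -> body term: term is at the end, add FOLLOW(body) = { $, ), id }.
In elsepart -> id term: term is at the end, add FOLLOW(elsepart) = { $, ), id }.
Union: FOLLOW(term) = { $, ), id }.

{ $, ), id }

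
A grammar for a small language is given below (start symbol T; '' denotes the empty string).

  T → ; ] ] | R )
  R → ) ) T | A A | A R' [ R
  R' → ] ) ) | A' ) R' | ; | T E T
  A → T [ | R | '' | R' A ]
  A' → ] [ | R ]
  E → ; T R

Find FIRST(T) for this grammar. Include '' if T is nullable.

T → ; ] ] contributes {;}.
From T → R ): R nullable, take FIRST(R) ∪ {)} = { ), ;, ] }.
Union: FIRST(T) = { ), ;, ] }.

{ ), ;, ] }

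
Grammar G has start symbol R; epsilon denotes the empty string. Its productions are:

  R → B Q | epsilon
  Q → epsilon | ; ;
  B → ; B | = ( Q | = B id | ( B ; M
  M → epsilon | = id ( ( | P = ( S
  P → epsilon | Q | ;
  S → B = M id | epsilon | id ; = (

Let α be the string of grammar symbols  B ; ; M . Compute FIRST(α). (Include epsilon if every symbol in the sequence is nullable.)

{ (, ;, = }

Add FIRST(B) = { (, ;, = }; B is not nullable, stop.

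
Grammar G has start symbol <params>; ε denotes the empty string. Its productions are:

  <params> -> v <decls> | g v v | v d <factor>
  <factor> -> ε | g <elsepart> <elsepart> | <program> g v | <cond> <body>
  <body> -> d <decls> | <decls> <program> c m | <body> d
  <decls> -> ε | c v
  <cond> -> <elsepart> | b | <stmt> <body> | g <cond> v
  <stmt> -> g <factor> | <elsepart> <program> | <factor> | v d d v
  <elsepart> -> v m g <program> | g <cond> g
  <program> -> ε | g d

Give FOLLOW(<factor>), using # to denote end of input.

{ #, c, d, g }

In <params> -> v d <factor>: <factor> is at the end, add FOLLOW(<params>) = { # }.
In <stmt> -> g <factor>: <factor> is at the end, add FOLLOW(<stmt>) = { c, d, g }.
In <stmt> -> <factor>: <factor> is at the end, add FOLLOW(<stmt>) = { c, d, g }.
Union: FOLLOW(<factor>) = { #, c, d, g }.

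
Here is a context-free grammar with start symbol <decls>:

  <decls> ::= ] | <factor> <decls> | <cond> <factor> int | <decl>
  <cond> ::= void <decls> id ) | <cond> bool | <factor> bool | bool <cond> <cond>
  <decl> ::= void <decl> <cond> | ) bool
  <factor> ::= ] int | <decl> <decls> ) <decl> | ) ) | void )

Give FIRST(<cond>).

<cond> ::= void <decls> id ) contributes {void}.
From <cond> ::= <cond> bool: add FIRST(<cond>) = { ), ], bool, void }.
From <cond> ::= <factor> bool: add FIRST(<factor>) = { ), ], void }.
<cond> ::= bool <cond> <cond> contributes {bool}.
Union: FIRST(<cond>) = { ), ], bool, void }.

{ ), ], bool, void }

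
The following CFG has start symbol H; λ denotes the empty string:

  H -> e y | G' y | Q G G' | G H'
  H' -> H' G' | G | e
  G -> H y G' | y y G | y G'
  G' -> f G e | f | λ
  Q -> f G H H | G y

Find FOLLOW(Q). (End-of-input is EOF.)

In H -> Q G G': add FIRST(G G') = { e, f, y }.
Union: FOLLOW(Q) = { e, f, y }.

{ e, f, y }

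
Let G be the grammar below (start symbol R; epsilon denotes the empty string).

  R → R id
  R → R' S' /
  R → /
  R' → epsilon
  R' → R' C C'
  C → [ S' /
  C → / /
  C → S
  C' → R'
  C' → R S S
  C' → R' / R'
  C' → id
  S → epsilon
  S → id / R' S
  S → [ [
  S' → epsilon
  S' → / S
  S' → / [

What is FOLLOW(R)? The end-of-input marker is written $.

R is the start symbol, so $ ∈ FOLLOW(R).
In R → R id: add FIRST(id) = { id }.
In C' → R S S: add FIRST(S S)\{epsilon} = { [, id }.
  Since S S is nullable, also add FOLLOW(C') = { /, [, id }.
Union: FOLLOW(R) = { $, /, [, id }.

{ $, /, [, id }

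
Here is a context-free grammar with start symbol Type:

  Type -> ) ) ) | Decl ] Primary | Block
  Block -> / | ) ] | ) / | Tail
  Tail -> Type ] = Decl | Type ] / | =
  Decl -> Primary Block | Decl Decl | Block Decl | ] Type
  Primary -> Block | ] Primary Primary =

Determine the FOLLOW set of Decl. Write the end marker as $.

{ $, ), /, =, ] }

In Type -> Decl ] Primary: add FIRST(] Primary) = { ] }.
In Tail -> Type ] = Decl: Decl is at the end, add FOLLOW(Tail) = { $, ), /, =, ] }.
In Decl -> Decl Decl: add FIRST(Decl) = { ), /, =, ] }.
In Decl -> Decl Decl: Decl is at the end, add FOLLOW(Decl) = { $, ), /, =, ] }.
In Decl -> Block Decl: Decl is at the end, add FOLLOW(Decl) = { $, ), /, =, ] }.
Union: FOLLOW(Decl) = { $, ), /, =, ] }.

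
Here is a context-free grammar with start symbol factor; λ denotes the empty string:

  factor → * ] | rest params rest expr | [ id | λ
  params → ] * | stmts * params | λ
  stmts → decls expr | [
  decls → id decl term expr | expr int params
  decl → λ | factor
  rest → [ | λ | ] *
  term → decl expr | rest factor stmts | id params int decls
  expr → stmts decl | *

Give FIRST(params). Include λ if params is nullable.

{ *, [, ], id, λ }

params → ] * contributes {]}.
From params → stmts * params: add FIRST(stmts) = { *, [, id }.
params → λ contributes λ.
Union: FIRST(params) = { *, [, ], id, λ }.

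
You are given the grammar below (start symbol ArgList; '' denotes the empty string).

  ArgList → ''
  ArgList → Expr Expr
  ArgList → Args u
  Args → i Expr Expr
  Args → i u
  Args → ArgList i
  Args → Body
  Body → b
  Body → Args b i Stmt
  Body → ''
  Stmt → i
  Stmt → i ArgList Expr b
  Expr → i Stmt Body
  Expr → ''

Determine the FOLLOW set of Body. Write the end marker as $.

In Args → Body: Body is at the end, add FOLLOW(Args) = { b, u }.
In Expr → i Stmt Body: Body is at the end, add FOLLOW(Expr) = { $, b, i, u }.
Union: FOLLOW(Body) = { $, b, i, u }.

{ $, b, i, u }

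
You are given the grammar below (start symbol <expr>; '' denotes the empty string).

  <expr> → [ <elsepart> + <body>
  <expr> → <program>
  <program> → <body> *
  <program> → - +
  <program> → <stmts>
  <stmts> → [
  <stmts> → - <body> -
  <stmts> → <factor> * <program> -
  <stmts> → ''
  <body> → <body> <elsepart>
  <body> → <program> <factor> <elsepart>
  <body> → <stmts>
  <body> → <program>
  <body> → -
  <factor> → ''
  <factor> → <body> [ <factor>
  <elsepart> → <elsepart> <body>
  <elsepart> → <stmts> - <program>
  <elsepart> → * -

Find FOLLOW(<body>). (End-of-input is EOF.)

In <expr> → [ <elsepart> + <body>: <body> is at the end, add FOLLOW(<expr>) = { EOF }.
In <program> → <body> *: add FIRST(*) = { * }.
In <stmts> → - <body> -: add FIRST(-) = { - }.
In <body> → <body> <elsepart>: add FIRST(<elsepart>) = { *, -, [ }.
In <factor> → <body> [ <factor>: add FIRST([ <factor>) = { [ }.
In <elsepart> → <elsepart> <body>: <body> is at the end, add FOLLOW(<elsepart>) = { EOF, *, +, -, [ }.
Union: FOLLOW(<body>) = { EOF, *, +, -, [ }.

{ EOF, *, +, -, [ }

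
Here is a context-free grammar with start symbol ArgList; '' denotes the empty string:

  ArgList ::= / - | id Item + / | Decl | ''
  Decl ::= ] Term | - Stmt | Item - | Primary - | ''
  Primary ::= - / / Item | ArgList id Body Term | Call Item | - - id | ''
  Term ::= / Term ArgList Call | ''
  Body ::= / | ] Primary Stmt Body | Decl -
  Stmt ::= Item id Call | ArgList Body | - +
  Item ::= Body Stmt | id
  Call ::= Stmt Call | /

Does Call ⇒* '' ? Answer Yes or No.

Nullable nonterminals: ArgList, Decl, Primary, Term.
No production of Call has an RHS whose symbols are all nullable, so Call is not nullable.

No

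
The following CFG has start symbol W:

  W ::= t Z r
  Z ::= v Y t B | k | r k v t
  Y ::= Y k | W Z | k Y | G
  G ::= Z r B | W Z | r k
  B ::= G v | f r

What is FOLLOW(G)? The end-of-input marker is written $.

In Y ::= G: G is at the end, add FOLLOW(Y) = { k, t }.
In B ::= G v: add FIRST(v) = { v }.
Union: FOLLOW(G) = { k, t, v }.

{ k, t, v }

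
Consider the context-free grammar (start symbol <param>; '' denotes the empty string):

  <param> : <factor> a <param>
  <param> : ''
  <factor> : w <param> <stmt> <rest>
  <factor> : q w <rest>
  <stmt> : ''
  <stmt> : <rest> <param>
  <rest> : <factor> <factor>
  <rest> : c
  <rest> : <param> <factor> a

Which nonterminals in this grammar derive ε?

{ <param>, <stmt> }

Directly nullable (have an ''-production): <param>, <stmt>.
No other nonterminal has a production whose RHS symbols are all nullable.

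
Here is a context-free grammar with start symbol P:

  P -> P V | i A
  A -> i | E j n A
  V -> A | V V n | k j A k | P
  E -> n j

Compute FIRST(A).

{ i, n }

A -> i contributes {i}.
From A -> E j n A: add FIRST(E) = { n }.
Union: FIRST(A) = { i, n }.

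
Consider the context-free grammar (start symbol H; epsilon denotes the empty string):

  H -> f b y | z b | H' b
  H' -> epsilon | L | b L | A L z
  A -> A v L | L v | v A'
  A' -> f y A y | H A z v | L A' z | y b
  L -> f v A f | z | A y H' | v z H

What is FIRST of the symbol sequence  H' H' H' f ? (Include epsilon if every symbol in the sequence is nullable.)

Add FIRST(H')\{epsilon} = { b, f, v, z }; H' is nullable, continue.
Add FIRST(H')\{epsilon} = { b, f, v, z }; H' is nullable, continue.
Add FIRST(H')\{epsilon} = { b, f, v, z }; H' is nullable, continue.
f is a terminal; add {f} and stop.

{ b, f, v, z }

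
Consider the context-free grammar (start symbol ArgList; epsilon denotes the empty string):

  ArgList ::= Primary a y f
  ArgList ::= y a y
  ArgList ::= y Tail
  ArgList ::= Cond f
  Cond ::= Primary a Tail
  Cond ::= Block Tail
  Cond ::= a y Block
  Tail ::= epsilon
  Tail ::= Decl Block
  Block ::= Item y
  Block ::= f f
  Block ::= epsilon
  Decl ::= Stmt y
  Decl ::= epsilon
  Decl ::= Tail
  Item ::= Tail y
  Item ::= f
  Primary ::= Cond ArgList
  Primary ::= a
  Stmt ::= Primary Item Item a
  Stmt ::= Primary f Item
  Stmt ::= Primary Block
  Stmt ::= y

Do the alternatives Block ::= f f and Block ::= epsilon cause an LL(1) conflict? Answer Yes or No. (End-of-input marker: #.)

FIRST(f f) = { f } and FIRST(epsilon) = { epsilon }.
The second alternative is nullable and FOLLOW(Block) = { #, a, f, y } shares f with FIRST of the first — conflict.

Yes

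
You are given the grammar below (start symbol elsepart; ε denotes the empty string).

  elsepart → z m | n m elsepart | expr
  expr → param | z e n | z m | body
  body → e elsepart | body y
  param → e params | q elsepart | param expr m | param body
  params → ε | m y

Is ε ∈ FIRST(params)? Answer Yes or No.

Yes

params has an ε-production, so params ⇒ ε.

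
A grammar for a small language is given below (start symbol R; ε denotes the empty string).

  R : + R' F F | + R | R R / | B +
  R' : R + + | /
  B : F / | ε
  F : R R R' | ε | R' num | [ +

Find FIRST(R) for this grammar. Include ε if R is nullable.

{ +, /, [ }

R : + R' F F contributes {+}.
R : + R contributes {+}.
From R : R R /: add FIRST(R) = { +, /, [ }.
From R : B +: B nullable, take FIRST(B) ∪ {+} = { +, /, [ }.
Union: FIRST(R) = { +, /, [ }.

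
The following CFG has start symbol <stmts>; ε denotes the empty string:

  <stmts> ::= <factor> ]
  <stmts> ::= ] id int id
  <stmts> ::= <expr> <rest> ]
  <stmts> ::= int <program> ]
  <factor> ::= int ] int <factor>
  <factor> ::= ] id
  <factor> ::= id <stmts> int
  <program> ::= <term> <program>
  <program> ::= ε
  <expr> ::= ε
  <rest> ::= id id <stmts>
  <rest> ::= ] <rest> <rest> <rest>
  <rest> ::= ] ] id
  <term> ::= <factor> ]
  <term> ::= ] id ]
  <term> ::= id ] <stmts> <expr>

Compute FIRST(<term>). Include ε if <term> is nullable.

From <term> ::= <factor> ]: add FIRST(<factor>) = { ], id, int }.
<term> ::= ] id ] contributes {]}.
<term> ::= id ] <stmts> <expr> contributes {id}.
Union: FIRST(<term>) = { ], id, int }.

{ ], id, int }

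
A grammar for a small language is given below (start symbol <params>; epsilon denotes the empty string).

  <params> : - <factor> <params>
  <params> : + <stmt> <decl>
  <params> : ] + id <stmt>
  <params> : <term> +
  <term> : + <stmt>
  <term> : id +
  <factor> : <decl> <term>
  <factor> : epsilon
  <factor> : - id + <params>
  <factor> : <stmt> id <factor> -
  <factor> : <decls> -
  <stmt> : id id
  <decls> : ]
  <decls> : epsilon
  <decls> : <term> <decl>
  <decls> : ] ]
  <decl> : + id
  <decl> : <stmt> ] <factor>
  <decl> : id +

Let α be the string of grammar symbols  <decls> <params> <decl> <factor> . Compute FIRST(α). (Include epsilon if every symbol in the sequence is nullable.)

{ +, -, ], id }

Add FIRST(<decls>)\{epsilon} = { +, ], id }; <decls> is nullable, continue.
Add FIRST(<params>) = { +, -, ], id }; <params> is not nullable, stop.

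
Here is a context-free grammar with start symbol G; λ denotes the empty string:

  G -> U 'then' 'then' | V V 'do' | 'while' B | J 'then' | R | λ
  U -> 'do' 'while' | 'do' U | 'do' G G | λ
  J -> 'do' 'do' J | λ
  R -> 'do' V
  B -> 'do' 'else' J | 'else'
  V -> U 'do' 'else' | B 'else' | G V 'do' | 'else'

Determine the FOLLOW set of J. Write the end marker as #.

{ #, 'do', 'else', 'then', 'while' }

In G -> J 'then': add FIRST('then') = { 'then' }.
In J -> 'do' 'do' J: J is at the end, add FOLLOW(J) = { #, 'do', 'else', 'then', 'while' }.
In B -> 'do' 'else' J: J is at the end, add FOLLOW(B) = { #, 'do', 'else', 'then', 'while' }.
Union: FOLLOW(J) = { #, 'do', 'else', 'then', 'while' }.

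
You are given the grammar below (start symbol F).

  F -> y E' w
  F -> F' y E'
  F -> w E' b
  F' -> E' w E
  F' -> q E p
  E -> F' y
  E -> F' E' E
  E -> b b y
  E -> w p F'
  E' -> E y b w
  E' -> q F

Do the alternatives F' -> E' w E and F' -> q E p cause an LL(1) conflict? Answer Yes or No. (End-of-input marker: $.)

FIRST(E' w E) = { b, q, w } and FIRST(q E p) = { q }.
Both contain q, so the two alternatives are not disjoint — LL(1) conflict.

Yes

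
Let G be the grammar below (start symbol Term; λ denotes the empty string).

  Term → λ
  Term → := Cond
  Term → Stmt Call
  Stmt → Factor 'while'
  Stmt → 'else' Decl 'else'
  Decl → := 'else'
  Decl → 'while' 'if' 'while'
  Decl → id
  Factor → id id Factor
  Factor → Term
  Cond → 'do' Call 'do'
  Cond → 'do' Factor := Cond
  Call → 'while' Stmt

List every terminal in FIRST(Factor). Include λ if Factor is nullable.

{ 'else', 'while', :=, id, λ }

Factor → id id Factor contributes {id}.
From Factor → Term: add FIRST(Term) = { 'else', 'while', :=, id, λ } (including λ since Term is nullable).
Union: FIRST(Factor) = { 'else', 'while', :=, id, λ }.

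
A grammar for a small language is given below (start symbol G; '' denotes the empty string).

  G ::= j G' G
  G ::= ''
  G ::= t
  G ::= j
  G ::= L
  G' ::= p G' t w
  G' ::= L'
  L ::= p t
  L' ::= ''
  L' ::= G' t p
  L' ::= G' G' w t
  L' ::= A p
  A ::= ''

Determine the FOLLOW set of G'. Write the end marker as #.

In G ::= j G' G: add FIRST(G)\{''} = { j, p, t }.
  Since G is nullable, also add FOLLOW(G) = { # }.
In G' ::= p G' t w: add FIRST(t w) = { t }.
In L' ::= G' t p: add FIRST(t p) = { t }.
In L' ::= G' G' w t: add FIRST(G' w t) = { p, t, w }.
In L' ::= G' G' w t: add FIRST(w t) = { w }.
Union: FOLLOW(G') = { #, j, p, t, w }.

{ #, j, p, t, w }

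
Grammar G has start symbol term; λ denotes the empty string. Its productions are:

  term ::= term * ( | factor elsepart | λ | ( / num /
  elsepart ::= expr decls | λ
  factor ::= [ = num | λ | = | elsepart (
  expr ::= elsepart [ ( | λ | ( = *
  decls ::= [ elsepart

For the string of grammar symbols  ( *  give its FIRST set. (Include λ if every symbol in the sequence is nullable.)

{ ( }

( is a terminal; add {(} and stop.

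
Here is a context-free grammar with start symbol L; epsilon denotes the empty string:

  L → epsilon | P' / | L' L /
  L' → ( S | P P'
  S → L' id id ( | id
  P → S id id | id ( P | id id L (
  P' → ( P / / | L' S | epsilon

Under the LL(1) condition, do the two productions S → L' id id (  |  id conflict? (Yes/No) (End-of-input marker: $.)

FIRST(L' id id () = { (, id } and FIRST(id) = { id }.
Both contain id, so the two alternatives are not disjoint — LL(1) conflict.

Yes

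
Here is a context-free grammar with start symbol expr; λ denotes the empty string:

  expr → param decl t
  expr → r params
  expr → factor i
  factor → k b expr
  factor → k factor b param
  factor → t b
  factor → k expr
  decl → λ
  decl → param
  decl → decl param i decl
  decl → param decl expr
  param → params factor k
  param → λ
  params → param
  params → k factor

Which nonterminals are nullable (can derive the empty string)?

Directly nullable (have an λ-production): decl, param.
params → param with every symbol nullable, so params is nullable.
No other nonterminal has a production whose RHS symbols are all nullable.

{ decl, param, params }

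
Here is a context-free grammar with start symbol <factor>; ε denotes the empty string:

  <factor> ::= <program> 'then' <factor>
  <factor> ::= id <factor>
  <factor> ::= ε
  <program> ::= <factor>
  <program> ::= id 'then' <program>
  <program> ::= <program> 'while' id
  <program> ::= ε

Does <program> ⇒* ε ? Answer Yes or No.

<program> has an ε-production, so <program> ⇒ ε.

Yes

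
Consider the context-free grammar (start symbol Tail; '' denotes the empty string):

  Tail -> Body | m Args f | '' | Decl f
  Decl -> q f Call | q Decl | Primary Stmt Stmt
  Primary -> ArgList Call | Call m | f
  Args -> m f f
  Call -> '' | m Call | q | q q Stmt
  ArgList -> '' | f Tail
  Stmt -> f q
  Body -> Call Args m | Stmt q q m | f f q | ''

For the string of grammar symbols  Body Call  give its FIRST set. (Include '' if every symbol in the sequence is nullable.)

Add FIRST(Body)\{''} = { f, m, q }; Body is nullable, continue.
Add FIRST(Call)\{''} = { m, q }; Call is nullable, continue.
Every symbol is nullable, so include ''.

{ f, m, q, '' }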